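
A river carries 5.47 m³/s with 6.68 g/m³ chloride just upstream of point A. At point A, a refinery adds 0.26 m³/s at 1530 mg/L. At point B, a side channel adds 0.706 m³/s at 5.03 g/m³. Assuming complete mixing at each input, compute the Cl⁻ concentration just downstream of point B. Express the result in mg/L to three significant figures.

68.0 mg/L

After input A: C = (5.47·6.68 + 0.26·1530) / 5.73 = 75.8 mg/L.
After input B: C = (5.73·75.8 + 0.706·5.03) / 6.436 = 68.04 mg/L.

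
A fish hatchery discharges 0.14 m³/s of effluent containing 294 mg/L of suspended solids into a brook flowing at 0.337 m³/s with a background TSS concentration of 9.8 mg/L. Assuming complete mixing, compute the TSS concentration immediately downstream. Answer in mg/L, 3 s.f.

93.2 mg/L

Conservation of mass across the mixing zone: C = (0.14·294 + 0.337·9.8) / (0.14 + 0.337) = 44.46/0.477 = 93.21 mg/L.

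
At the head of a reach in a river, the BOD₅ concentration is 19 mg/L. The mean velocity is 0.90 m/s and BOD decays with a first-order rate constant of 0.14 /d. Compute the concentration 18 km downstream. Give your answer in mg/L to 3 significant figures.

18.4 mg/L

Travel time t = 18 km / 0.90 m/s = 1.8e+04/0.90 = 2e+04 s = 0.2315 d.
First-order decay: C = 19·exp(−0.14·0.2315) = 19·0.9681 = 18.39 mg/L.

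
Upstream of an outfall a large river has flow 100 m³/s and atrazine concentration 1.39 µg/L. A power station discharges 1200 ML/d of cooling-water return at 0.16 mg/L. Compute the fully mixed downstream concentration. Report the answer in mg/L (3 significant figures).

0.0207 mg/L

1200 ML/d = 13.89 m³/s.
1.39 µg/L = 0.00139 mg/L.
By mass balance at complete mixing, C = (13.89·0.16 + 100·0.00139) / (13.89 + 100) = 2.361/113.9 = 0.02073 mg/L.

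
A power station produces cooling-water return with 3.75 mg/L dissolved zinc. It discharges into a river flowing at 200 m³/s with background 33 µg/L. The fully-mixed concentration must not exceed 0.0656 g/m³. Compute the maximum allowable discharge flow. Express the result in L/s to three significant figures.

1770 L/s

33 µg/L = 0.033 mg/L.
Mass balance at complete mixing: C_std·(Q_w + Q_r) = Q_w·C_e + Q_r·C_b.
Rearranging, Q_w = Q_r·(C_std − C_b)/(C_e − C_std) = 200·(0.0656 − 0.033) / (3.75 − 0.0656) = 1.77 m³/s.
= 1770 L/s.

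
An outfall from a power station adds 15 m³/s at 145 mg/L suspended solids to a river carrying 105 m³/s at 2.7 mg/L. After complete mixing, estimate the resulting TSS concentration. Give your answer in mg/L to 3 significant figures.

20.5 mg/L

Conservation of mass across the mixing zone: C = (15·145 + 105·2.7) / (15 + 105) = 2458/120 = 20.49 mg/L.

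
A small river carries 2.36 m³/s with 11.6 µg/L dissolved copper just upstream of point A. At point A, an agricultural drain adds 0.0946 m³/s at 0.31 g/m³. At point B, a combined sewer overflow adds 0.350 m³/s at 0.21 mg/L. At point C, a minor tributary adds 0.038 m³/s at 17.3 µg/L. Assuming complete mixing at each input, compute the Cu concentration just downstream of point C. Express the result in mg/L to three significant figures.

0.0460 mg/L

11.6 µg/L = 0.0116 mg/L.
After input A: C = (2.36·0.0116 + 0.0946·0.31) / 2.455 = 0.0231 mg/L.
After input B: C = (2.455·0.0231 + 0.35·0.21) / 2.805 = 0.04642 mg/L.
17.3 µg/L = 0.0173 mg/L.
After input C: C = (2.805·0.04642 + 0.038·0.0173) / 2.843 = 0.04604 mg/L.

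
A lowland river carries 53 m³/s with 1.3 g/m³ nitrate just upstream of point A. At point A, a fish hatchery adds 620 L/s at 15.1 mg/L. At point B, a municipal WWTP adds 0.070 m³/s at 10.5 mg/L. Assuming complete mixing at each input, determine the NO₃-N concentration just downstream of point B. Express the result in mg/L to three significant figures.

1.47 mg/L

620 L/s = 0.62 m³/s.
After input A: C = (53·1.3 + 0.62·15.1) / 53.62 = 1.46 mg/L.
After input B: C = (53.62·1.46 + 0.07·10.5) / 53.69 = 1.471 mg/L.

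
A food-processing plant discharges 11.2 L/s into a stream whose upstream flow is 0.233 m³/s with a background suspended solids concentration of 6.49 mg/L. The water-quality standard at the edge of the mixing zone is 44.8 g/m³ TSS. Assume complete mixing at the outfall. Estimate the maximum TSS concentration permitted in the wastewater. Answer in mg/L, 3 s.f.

11.2 L/s = 0.0112 m³/s.
Mass balance: 44.8·0.2442 = 0.0112·Cₑ + 0.233·6.49.
Cₑ = (10.94 − 1.512) / 0.0112 = 841.8 mg/L.

842 mg/L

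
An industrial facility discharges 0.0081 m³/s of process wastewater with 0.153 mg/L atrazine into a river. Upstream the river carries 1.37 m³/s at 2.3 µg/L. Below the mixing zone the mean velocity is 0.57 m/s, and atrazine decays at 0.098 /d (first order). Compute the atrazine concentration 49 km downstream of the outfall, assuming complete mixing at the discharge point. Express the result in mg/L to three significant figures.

0.00289 mg/L

2.3 µg/L = 0.0023 mg/L.
After complete mixing, C₀ = (0.0081·0.153 + 1.37·0.0023) / 1.378 = 0.003186 mg/L.
Travel time t = 4.9e+04 m / 0.57 m/s = 8.596e+04 s = 0.995 d.
C = 0.003186·exp(−0.098·0.995) = 0.003186·0.9071 = 0.00289 mg/L.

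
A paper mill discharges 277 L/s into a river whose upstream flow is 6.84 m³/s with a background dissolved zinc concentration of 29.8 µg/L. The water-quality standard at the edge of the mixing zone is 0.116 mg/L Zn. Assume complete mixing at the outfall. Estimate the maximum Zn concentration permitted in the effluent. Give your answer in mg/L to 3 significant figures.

2.24 mg/L

277 L/s = 0.277 m³/s.
29.8 µg/L = 0.0298 mg/L.
Mass balance: 0.116·7.117 = 0.277·Cₑ + 6.84·0.0298.
Cₑ = (0.8256 − 0.2038) / 0.277 = 2.245 mg/L.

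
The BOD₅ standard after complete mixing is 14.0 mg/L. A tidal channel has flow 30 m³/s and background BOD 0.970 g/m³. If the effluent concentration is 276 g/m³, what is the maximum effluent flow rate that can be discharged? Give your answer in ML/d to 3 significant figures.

129 ML/d

Mass balance at complete mixing: C_std·(Q_w + Q_r) = Q_w·C_e + Q_r·C_b.
Rearranging, Q_w = Q_r·(C_std − C_b)/(C_e − C_std) = 30·(14 − 0.97) / (276 − 14) = 1.492 m³/s.
= 128.9 ML/d.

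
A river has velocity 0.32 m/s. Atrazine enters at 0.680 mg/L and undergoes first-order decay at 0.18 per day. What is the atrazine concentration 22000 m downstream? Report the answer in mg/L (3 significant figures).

0.589 mg/L

Travel time t = 22000 m / 0.32 m/s = 2.2e+04/0.32 = 6.875e+04 s = 0.7957 d.
First-order decay: C = 0.680·exp(−0.18·0.7957) = 0.680·0.8666 = 0.5893 mg/L.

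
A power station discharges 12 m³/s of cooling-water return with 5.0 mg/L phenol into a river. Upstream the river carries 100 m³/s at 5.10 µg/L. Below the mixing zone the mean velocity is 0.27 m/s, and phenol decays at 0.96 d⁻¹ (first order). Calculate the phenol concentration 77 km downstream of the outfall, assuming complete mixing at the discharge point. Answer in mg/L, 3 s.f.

5.10 µg/L = 0.0051 mg/L.
After complete mixing, C₀ = (12·5 + 100·0.0051) / 112 = 0.5403 mg/L.
Travel time t = 7.7e+04 m / 0.27 m/s = 2.852e+05 s = 3.301 d.
C = 0.5403·exp(−0.96·3.301) = 0.5403·0.04206 = 0.02272 mg/L.

0.0227 mg/L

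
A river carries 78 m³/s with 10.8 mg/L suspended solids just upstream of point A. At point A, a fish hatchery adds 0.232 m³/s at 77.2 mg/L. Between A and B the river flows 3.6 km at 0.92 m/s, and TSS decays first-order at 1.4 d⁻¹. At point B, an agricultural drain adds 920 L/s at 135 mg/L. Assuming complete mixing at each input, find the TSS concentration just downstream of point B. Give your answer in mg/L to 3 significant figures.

11.8 mg/L

After input A: C = (78·10.8 + 0.232·77.2) / 78.23 = 11 mg/L.
Over the 3.6 km reach to input B (t = 3913 s = 0.04529 d), decay gives C = 11·exp(−1.4·0.04529) = 10.32 mg/L.
920 L/s = 0.92 m³/s.
After input B: C = (78.23·10.32 + 0.92·135) / 79.15 = 11.77 mg/L.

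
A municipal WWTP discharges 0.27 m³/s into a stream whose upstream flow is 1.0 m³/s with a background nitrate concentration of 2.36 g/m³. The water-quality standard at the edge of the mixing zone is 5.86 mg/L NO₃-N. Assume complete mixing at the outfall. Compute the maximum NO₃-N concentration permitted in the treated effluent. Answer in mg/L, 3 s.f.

18.8 mg/L

Mass balance: 5.86·1.27 = 0.27·Cₑ + 1·2.36.
Cₑ = (7.442 − 2.36) / 0.27 = 18.82 mg/L.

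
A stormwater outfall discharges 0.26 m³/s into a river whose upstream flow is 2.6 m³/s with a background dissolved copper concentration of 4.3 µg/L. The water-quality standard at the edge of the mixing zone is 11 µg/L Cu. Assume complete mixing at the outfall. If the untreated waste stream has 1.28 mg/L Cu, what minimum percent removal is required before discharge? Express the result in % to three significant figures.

4.3 µg/L = 0.0043 mg/L.
11 µg/L = 0.011 mg/L.
Mass balance: 0.011·2.86 = 0.26·Cₑ + 2.6·0.0043.
Cₑ = (0.03146 − 0.01118) / 0.26 = 0.078 mg/L.
Required removal = 1 − 0.078/1.28 = 93.91 %.

93.9 %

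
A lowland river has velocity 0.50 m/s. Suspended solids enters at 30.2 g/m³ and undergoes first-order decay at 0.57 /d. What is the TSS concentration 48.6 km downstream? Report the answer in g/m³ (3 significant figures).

15.9 g/m³

Travel time t = 48.6 km / 0.50 m/s = 4.86e+04/0.50 = 9.72e+04 s = 1.125 d.
First-order decay: C = 30.2·exp(−0.57·1.125) = 30.2·0.5266 = 15.9 g/m³.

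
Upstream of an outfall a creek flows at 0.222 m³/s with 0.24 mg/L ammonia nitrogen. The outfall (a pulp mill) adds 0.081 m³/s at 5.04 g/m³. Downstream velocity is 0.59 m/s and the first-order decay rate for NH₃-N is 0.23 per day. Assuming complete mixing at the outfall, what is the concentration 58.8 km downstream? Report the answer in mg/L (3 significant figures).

1.17 mg/L

After complete mixing, C₀ = (0.081·5.04 + 0.222·0.24) / 0.303 = 1.523 mg/L.
Travel time t = 5.88e+04 m / 0.59 m/s = 9.966e+04 s = 1.153 d.
C = 1.523·exp(−0.23·1.153) = 1.523·0.767 = 1.168 mg/L.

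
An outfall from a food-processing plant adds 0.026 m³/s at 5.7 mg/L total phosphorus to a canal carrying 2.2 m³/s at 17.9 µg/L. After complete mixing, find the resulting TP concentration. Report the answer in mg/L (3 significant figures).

17.9 µg/L = 0.0179 mg/L.
By mass balance at complete mixing, C = (0.026·5.7 + 2.2·0.0179) / (0.026 + 2.2) = 0.1876/2.226 = 0.08427 mg/L.

0.0843 mg/L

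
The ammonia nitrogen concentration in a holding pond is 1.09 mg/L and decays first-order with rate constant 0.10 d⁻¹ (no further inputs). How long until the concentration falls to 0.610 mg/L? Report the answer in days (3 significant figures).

5.80 d

t = ln(C₀/C)/k = ln(1.09/0.610)/0.10 = 0.5805/0.10 = 5.805 d.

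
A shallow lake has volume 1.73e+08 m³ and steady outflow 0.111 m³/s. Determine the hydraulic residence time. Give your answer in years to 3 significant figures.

49.4 yr

Q = 0.111 m³/s × 3.156e+07 s/yr = 3.503e+06 m³/yr.
Hydraulic residence time τ = V/Q = 1.73e+08/3.503e+06 = 49.39 yr.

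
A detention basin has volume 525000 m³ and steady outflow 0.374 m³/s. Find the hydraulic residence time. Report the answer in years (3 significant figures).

Q = 0.374 m³/s × 3.156e+07 s/yr = 1.18e+07 m³/yr.
Hydraulic residence time τ = V/Q = 525000/1.18e+07 = 0.04448 yr.

0.0445 yr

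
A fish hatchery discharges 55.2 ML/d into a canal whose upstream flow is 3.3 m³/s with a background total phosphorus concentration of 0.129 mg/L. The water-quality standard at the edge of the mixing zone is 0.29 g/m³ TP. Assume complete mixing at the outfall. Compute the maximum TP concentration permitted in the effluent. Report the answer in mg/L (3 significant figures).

55.2 ML/d = 0.6389 m³/s.
Mass balance: 0.29·3.939 = 0.6389·Cₑ + 3.3·0.129.
Cₑ = (1.142 − 0.4257) / 0.6389 = 1.122 mg/L.

1.12 mg/L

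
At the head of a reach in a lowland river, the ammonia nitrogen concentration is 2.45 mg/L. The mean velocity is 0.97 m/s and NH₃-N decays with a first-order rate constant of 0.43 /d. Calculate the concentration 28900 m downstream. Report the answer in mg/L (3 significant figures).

2.11 mg/L

Travel time t = 28900 m / 0.97 m/s = 2.89e+04/0.97 = 2.979e+04 s = 0.3448 d.
First-order decay: C = 2.45·exp(−0.43·0.3448) = 2.45·0.8622 = 2.112 mg/L.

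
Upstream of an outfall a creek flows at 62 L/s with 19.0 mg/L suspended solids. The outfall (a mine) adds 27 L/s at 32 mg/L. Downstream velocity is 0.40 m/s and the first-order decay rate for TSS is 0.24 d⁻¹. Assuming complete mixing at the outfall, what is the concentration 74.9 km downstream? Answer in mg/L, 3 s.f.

13.6 mg/L

27 L/s = 0.027 m³/s.
62 L/s = 0.062 m³/s.
After complete mixing, C₀ = (0.027·32 + 0.062·19) / 0.089 = 22.94 mg/L.
Travel time t = 7.49e+04 m / 0.40 m/s = 1.872e+05 s = 2.167 d.
C = 22.94·exp(−0.24·2.167) = 22.94·0.5944 = 13.64 mg/L.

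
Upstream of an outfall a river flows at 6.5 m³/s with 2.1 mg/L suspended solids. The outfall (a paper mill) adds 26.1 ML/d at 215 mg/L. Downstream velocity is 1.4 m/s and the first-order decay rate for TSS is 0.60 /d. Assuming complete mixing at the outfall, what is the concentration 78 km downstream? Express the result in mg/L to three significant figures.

7.85 mg/L

26.1 ML/d = 0.3021 m³/s.
After complete mixing, C₀ = (0.3021·215 + 6.5·2.1) / 6.802 = 11.55 mg/L.
Travel time t = 7.8e+04 m / 1.4 m/s = 5.571e+04 s = 0.6448 d.
C = 11.55·exp(−0.60·0.6448) = 11.55·0.6792 = 7.848 mg/L.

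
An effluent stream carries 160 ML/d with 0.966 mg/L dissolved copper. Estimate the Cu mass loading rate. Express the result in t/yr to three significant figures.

56.5 t/yr

160 ML/d = 1.852 m³/s.
Mass flux = Q·C = 1.852 m³/s × 0.966 g/m³ = 1.789 g/s.
= 1.789 g/s × 31.56 = 56.45 t/yr.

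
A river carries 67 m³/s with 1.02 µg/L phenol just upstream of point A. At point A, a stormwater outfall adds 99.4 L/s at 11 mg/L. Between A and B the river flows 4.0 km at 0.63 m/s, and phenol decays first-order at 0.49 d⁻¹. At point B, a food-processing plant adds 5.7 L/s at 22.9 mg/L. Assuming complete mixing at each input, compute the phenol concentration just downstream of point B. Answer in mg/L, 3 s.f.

0.0186 mg/L

1.02 µg/L = 0.00102 mg/L.
99.4 L/s = 0.0994 m³/s.
After input A: C = (67·0.00102 + 0.0994·11) / 67.1 = 0.01731 mg/L.
Over the 4.0 km reach to input B (t = 6349 s = 0.07349 d), decay gives C = 0.01731·exp(−0.49·0.07349) = 0.0167 mg/L.
5.7 L/s = 0.0057 m³/s.
After input B: C = (67.1·0.0167 + 0.0057·22.9) / 67.11 = 0.01865 mg/L.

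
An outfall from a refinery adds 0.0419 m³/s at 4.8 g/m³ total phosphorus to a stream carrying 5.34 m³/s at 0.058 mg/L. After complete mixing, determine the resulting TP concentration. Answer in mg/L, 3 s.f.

By mass balance at complete mixing, C = (0.0419·4.8 + 5.34·0.058) / (0.0419 + 5.34) = 0.5108/5.382 = 0.09492 mg/L.

0.0949 mg/L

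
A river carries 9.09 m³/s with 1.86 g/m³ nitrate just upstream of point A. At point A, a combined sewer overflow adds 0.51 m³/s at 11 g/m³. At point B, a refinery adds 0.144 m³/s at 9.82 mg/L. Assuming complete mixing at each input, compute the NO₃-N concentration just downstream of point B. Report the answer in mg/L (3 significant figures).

2.46 mg/L

After input A: C = (9.09·1.86 + 0.51·11) / 9.6 = 2.346 mg/L.
After input B: C = (9.6·2.346 + 0.144·9.82) / 9.744 = 2.456 mg/L.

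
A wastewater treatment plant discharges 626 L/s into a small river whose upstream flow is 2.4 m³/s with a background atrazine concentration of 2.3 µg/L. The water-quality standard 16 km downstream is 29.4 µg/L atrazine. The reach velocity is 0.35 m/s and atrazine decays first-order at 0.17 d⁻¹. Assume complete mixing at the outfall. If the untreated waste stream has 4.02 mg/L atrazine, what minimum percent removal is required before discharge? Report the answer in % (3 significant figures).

96.4 %

626 L/s = 0.626 m³/s.
2.3 µg/L = 0.0023 mg/L.
29.4 µg/L = 0.0294 mg/L.
Travel time to the compliance point: t = 1.6e+04/0.35 = 4.571e+04 s = 0.5291 d; decay factor exp(−0.17·0.5291) = 0.914.
So the concentration just after mixing may be at most 0.0294/0.914 = 0.03217 mg/L.
Mass balance: 0.03217·3.026 = 0.626·Cₑ + 2.4·0.0023.
Cₑ = (0.09734 − 0.00552) / 0.626 = 0.1467 mg/L.
Required removal = 1 − 0.1467/4.02 = 96.35 %.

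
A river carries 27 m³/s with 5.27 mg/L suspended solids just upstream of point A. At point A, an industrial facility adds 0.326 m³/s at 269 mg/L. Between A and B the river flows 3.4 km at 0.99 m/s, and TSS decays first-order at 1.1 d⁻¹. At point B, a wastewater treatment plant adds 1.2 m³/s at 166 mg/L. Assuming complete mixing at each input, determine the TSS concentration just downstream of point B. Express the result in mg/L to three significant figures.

After input A: C = (27·5.27 + 0.326·269) / 27.33 = 8.416 mg/L.
Over the 3.4 km reach to input B (t = 3434 s = 0.03975 d), decay gives C = 8.416·exp(−1.1·0.03975) = 8.056 mg/L.
After input B: C = (27.33·8.056 + 1.2·166) / 28.53 = 14.7 mg/L.

14.7 mg/L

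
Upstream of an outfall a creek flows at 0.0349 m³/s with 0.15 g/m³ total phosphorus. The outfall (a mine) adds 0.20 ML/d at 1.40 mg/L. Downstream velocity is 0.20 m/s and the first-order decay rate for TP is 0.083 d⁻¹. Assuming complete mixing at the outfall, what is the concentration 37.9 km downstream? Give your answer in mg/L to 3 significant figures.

0.20 ML/d = 0.002315 m³/s.
After complete mixing, C₀ = (0.002315·1.4 + 0.0349·0.15) / 0.03721 = 0.2278 mg/L.
Travel time t = 3.79e+04 m / 0.20 m/s = 1.895e+05 s = 2.193 d.
C = 0.2278·exp(−0.083·2.193) = 0.2278·0.8336 = 0.1898 mg/L.

0.190 mg/L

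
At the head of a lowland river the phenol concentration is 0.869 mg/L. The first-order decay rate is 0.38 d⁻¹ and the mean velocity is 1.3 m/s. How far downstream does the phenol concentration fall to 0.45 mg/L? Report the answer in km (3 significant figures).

From C = C₀·e^(−kt), t = ln(C₀/C)/k = ln(0.869/0.45)/0.38 = 0.6581/0.38 = 1.732 d.
Distance = v·t = 1.3 m/s × 1.496e+05 s = 1.945e+05 m = 194.5 km.

195 km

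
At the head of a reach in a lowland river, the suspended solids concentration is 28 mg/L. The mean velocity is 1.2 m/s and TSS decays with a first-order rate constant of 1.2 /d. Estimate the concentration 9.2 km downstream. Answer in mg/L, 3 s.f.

Travel time t = 9.2 km / 1.2 m/s = 9200/1.2 = 7667 s = 0.08873 d.
First-order decay: C = 28·exp(−1.2·0.08873) = 28·0.899 = 25.17 mg/L.

25.2 mg/L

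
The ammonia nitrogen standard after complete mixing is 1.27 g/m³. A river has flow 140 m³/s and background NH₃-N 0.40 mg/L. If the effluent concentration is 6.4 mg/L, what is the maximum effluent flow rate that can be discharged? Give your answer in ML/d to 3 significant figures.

Mass balance at complete mixing: C_std·(Q_w + Q_r) = Q_w·C_e + Q_r·C_b.
Rearranging, Q_w = Q_r·(C_std − C_b)/(C_e − C_std) = 140·(1.27 − 0.4) / (6.4 − 1.27) = 23.74 m³/s.
= 2051 ML/d.

2050 ML/d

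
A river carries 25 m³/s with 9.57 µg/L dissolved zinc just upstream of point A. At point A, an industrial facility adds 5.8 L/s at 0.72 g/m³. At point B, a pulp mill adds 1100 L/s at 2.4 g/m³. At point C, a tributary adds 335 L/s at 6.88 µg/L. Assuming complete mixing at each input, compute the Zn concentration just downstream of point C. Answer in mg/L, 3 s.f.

0.109 mg/L

9.57 µg/L = 0.00957 mg/L.
5.8 L/s = 0.0058 m³/s.
After input A: C = (25·0.00957 + 0.0058·0.72) / 25.01 = 0.009735 mg/L.
1100 L/s = 1.1 m³/s.
After input B: C = (25.01·0.009735 + 1.1·2.4) / 26.11 = 0.1105 mg/L.
335 L/s = 0.335 m³/s.
6.88 µg/L = 0.00688 mg/L.
After input C: C = (26.11·0.1105 + 0.335·0.00688) / 26.44 = 0.1091 mg/L.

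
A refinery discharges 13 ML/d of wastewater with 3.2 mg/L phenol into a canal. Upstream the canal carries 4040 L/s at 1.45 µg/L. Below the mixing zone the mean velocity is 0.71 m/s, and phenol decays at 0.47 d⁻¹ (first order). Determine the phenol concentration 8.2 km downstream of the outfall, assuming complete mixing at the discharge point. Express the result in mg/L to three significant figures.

13 ML/d = 0.1505 m³/s.
4040 L/s = 4.04 m³/s.
1.45 µg/L = 0.00145 mg/L.
After complete mixing, C₀ = (0.1505·3.2 + 4.04·0.00145) / 4.19 = 0.1163 mg/L.
Travel time t = 8200 m / 0.71 m/s = 1.155e+04 s = 0.1337 d.
C = 0.1163·exp(−0.47·0.1337) = 0.1163·0.9391 = 0.1092 mg/L.

0.109 mg/L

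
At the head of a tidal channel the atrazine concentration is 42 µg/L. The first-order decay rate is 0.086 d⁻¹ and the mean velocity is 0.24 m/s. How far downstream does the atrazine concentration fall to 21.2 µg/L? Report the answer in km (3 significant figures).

165 km

From C = C₀·e^(−kt), t = ln(C₀/C)/k = ln(42/21.2)/0.086 = 0.6837/0.086 = 7.95 d.
Distance = v·t = 0.24 m/s × 6.868e+05 s = 1.648e+05 m = 164.8 km.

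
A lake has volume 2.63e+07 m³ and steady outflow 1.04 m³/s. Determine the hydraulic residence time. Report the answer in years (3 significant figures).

Q = 1.04 m³/s × 3.156e+07 s/yr = 3.282e+07 m³/yr.
Hydraulic residence time τ = V/Q = 2.63e+07/3.282e+07 = 0.8013 yr.

0.801 yr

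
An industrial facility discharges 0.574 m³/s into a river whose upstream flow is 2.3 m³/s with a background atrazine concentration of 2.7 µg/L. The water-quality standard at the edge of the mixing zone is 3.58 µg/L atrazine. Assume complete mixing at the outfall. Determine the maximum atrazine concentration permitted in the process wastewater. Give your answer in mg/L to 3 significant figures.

0.00711 mg/L

2.7 µg/L = 0.0027 mg/L.
3.58 µg/L = 0.00358 mg/L.
Mass balance: 0.00358·2.874 = 0.574·Cₑ + 2.3·0.0027.
Cₑ = (0.01029 − 0.00621) / 0.574 = 0.007106 mg/L.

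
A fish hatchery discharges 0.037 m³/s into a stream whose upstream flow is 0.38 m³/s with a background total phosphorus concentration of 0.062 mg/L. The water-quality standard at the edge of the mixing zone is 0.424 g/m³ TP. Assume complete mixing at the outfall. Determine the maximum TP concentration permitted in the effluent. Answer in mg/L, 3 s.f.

Mass balance: 0.424·0.417 = 0.037·Cₑ + 0.38·0.062.
Cₑ = (0.1768 − 0.02356) / 0.037 = 4.142 mg/L.

4.14 mg/L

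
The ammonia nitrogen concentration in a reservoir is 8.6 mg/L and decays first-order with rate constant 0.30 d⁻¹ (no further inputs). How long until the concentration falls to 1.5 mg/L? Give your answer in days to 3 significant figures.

5.82 d

t = ln(C₀/C)/k = ln(8.6/1.5)/0.30 = 1.746/0.30 = 5.821 d.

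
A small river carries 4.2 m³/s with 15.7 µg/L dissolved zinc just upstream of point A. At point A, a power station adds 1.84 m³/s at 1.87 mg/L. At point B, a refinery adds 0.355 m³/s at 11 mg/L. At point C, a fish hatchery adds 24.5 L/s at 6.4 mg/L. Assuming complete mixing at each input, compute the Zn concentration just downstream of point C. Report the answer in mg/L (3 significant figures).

1.18 mg/L

15.7 µg/L = 0.0157 mg/L.
After input A: C = (4.2·0.0157 + 1.84·1.87) / 6.04 = 0.5806 mg/L.
After input B: C = (6.04·0.5806 + 0.355·11) / 6.395 = 1.159 mg/L.
24.5 L/s = 0.0245 m³/s.
After input C: C = (6.395·1.159 + 0.0245·6.4) / 6.419 = 1.179 mg/L.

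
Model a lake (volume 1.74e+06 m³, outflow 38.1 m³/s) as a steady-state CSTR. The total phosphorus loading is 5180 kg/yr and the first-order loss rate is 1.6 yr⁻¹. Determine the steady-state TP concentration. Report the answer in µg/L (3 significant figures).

4.30 µg/L

Outflow Q = 38.1 m³/s × 3.156e+07 s/yr = 1.202e+09 m³/yr.
Steady-state CSTR mass balance: W = Q·C + k·V·C, so C = W/(Q + kV).
Q + kV = 1.202e+09 + 1.6·1.74e+06 = 1.205e+09 m³/yr.
C = 5180/1.205e+09 = 4.298e-06 kg/m³ = 0.004298 mg/L = 4.298 µg/L.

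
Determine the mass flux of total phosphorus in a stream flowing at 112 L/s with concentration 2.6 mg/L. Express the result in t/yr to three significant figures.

112 L/s = 0.112 m³/s.
Mass flux = Q·C = 0.112 m³/s × 2.6 g/m³ = 0.2912 g/s.
= 0.2912 g/s × 31.56 = 9.19 t/yr.

9.19 t/yr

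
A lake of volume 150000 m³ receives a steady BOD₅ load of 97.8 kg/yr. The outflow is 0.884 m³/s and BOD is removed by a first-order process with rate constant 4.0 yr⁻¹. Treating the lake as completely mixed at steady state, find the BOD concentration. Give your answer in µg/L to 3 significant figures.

Outflow Q = 0.884 m³/s × 3.156e+07 s/yr = 2.79e+07 m³/yr.
Steady-state CSTR mass balance: W = Q·C + k·V·C, so C = W/(Q + kV).
Q + kV = 2.79e+07 + 4.0·150000 = 2.85e+07 m³/yr.
C = 97.8/2.85e+07 = 3.432e-06 kg/m³ = 0.003432 mg/L = 3.432 µg/L.

3.43 µg/L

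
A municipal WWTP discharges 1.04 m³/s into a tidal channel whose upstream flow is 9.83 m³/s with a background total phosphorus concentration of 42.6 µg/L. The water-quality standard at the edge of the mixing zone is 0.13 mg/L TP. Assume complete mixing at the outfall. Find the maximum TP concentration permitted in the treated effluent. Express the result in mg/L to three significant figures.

0.956 mg/L

42.6 µg/L = 0.0426 mg/L.
Mass balance: 0.13·10.87 = 1.04·Cₑ + 9.83·0.0426.
Cₑ = (1.413 − 0.4188) / 1.04 = 0.9561 mg/L.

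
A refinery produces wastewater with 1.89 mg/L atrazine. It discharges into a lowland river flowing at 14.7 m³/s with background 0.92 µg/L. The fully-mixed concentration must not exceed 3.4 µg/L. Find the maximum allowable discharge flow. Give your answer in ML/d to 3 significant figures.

0.92 µg/L = 0.00092 mg/L.
3.4 µg/L = 0.0034 mg/L.
Mass balance at complete mixing: C_std·(Q_w + Q_r) = Q_w·C_e + Q_r·C_b.
Rearranging, Q_w = Q_r·(C_std − C_b)/(C_e − C_std) = 14.7·(0.0034 − 0.00092) / (1.89 − 0.0034) = 0.01932 m³/s.
= 1.67 ML/d.

1.67 ML/d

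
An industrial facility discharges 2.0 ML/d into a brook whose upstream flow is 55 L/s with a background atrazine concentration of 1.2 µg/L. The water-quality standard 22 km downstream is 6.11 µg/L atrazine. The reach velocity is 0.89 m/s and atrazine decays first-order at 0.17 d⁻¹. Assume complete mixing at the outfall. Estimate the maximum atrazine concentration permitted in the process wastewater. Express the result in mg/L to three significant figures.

0.0188 mg/L

2.0 ML/d = 0.02315 m³/s.
55 L/s = 0.055 m³/s.
1.2 µg/L = 0.0012 mg/L.
6.11 µg/L = 0.00611 mg/L.
Travel time to the compliance point: t = 2.2e+04/0.89 = 2.472e+04 s = 0.2861 d; decay factor exp(−0.17·0.2861) = 0.9525.
So the concentration just after mixing may be at most 0.00611/0.9525 = 0.006415 mg/L.
Mass balance: 0.006415·0.07815 = 0.02315·Cₑ + 0.055·0.0012.
Cₑ = (0.0005013 − 6.6e-05) / 0.02315 = 0.0188 mg/L.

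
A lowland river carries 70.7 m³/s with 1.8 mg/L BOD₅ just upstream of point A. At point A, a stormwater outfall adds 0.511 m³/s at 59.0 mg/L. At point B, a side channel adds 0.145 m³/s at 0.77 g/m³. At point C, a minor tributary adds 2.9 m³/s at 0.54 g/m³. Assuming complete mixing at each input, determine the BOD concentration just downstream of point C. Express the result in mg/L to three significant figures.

After input A: C = (70.7·1.8 + 0.511·59) / 71.21 = 2.21 mg/L.
After input B: C = (71.21·2.21 + 0.145·0.77) / 71.36 = 2.208 mg/L.
After input C: C = (71.36·2.208 + 2.9·0.54) / 74.26 = 2.142 mg/L.

2.14 mg/L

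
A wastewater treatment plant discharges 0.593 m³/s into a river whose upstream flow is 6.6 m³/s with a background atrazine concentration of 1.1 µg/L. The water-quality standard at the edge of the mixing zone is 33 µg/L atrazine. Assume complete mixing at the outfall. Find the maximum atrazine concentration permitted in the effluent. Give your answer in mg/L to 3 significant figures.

0.388 mg/L

1.1 µg/L = 0.0011 mg/L.
33 µg/L = 0.033 mg/L.
Mass balance: 0.033·7.193 = 0.593·Cₑ + 6.6·0.0011.
Cₑ = (0.2374 − 0.00726) / 0.593 = 0.388 mg/L.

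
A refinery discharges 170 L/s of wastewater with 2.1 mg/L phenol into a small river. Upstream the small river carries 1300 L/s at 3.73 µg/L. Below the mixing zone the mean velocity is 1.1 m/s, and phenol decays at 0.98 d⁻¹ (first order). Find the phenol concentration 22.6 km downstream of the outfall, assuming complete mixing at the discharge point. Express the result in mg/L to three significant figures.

0.195 mg/L

170 L/s = 0.17 m³/s.
1300 L/s = 1.3 m³/s.
3.73 µg/L = 0.00373 mg/L.
After complete mixing, C₀ = (0.17·2.1 + 1.3·0.00373) / 1.47 = 0.2462 mg/L.
Travel time t = 2.26e+04 m / 1.1 m/s = 2.055e+04 s = 0.2378 d.
C = 0.2462·exp(−0.98·0.2378) = 0.2462·0.7921 = 0.195 mg/L.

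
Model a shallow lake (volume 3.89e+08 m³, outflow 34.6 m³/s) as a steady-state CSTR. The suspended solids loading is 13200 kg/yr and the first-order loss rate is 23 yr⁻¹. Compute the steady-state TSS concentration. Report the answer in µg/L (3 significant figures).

Outflow Q = 34.6 m³/s × 3.156e+07 s/yr = 1.092e+09 m³/yr.
Steady-state CSTR mass balance: W = Q·C + k·V·C, so C = W/(Q + kV).
Q + kV = 1.092e+09 + 23·3.89e+08 = 1.004e+10 m³/yr.
C = 13200/1.004e+10 = 1.315e-06 kg/m³ = 0.001315 mg/L = 1.315 µg/L.

1.31 µg/L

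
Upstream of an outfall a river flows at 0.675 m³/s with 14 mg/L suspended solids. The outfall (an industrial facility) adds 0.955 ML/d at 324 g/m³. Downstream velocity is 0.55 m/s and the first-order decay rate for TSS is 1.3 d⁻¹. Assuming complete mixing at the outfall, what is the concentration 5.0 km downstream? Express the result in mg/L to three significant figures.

0.955 ML/d = 0.01105 m³/s.
After complete mixing, C₀ = (0.01105·324 + 0.675·14) / 0.6861 = 18.99 mg/L.
Travel time t = 5000 m / 0.55 m/s = 9091 s = 0.1052 d.
C = 18.99·exp(−1.3·0.1052) = 18.99·0.8722 = 16.57 mg/L.

16.6 mg/L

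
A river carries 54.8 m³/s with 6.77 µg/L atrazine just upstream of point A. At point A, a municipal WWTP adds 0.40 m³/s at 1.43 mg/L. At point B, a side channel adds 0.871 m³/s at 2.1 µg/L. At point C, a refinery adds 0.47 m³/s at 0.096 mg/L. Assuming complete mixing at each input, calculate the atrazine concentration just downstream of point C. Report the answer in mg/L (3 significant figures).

0.0175 mg/L

6.77 µg/L = 0.00677 mg/L.
After input A: C = (54.8·0.00677 + 0.4·1.43) / 55.2 = 0.01708 mg/L.
2.1 µg/L = 0.0021 mg/L.
After input B: C = (55.2·0.01708 + 0.871·0.0021) / 56.07 = 0.01685 mg/L.
After input C: C = (56.07·0.01685 + 0.47·0.096) / 56.54 = 0.01751 mg/L.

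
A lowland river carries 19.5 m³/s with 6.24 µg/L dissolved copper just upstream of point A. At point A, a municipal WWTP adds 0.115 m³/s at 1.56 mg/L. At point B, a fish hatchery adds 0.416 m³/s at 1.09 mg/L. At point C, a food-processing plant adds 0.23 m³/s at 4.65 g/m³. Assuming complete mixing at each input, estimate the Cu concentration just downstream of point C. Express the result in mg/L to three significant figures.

6.24 µg/L = 0.00624 mg/L.
After input A: C = (19.5·0.00624 + 0.115·1.56) / 19.61 = 0.01535 mg/L.
After input B: C = (19.61·0.01535 + 0.416·1.09) / 20.03 = 0.03767 mg/L.
After input C: C = (20.03·0.03767 + 0.23·4.65) / 20.26 = 0.09003 mg/L.

0.0900 mg/L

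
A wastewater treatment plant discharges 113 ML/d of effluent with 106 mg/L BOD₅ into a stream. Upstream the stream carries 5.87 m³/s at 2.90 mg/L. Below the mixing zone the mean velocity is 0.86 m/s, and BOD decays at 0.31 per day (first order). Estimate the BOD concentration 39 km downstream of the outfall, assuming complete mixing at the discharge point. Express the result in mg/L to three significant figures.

113 ML/d = 1.308 m³/s.
After complete mixing, C₀ = (1.308·106 + 5.87·2.9) / 7.178 = 21.69 mg/L.
Travel time t = 3.9e+04 m / 0.86 m/s = 4.535e+04 s = 0.5249 d.
C = 21.69·exp(−0.31·0.5249) = 21.69·0.8498 = 18.43 mg/L.

18.4 mg/L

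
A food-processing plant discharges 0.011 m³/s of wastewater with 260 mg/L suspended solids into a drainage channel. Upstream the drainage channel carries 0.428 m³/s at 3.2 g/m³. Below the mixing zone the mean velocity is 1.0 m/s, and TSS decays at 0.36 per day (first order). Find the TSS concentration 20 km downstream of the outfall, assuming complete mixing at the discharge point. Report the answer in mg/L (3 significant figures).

After complete mixing, C₀ = (0.011·260 + 0.428·3.2) / 0.439 = 9.635 mg/L.
Travel time t = 2e+04 m / 1.0 m/s = 2e+04 s = 0.2315 d.
C = 9.635·exp(−0.36·0.2315) = 9.635·0.92 = 8.864 mg/L.

8.86 mg/L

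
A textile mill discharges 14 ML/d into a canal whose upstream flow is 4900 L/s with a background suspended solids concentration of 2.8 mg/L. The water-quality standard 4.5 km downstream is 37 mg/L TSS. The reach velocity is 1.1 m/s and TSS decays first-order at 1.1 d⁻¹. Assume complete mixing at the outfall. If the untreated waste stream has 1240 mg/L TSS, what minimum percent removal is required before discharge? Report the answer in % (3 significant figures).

8.63 %

14 ML/d = 0.162 m³/s.
4900 L/s = 4.9 m³/s.
Travel time to the compliance point: t = 4500/1.1 = 4091 s = 0.04735 d; decay factor exp(−1.1·0.04735) = 0.9492.
So the concentration just after mixing may be at most 37/0.9492 = 38.98 mg/L.
Mass balance: 38.98·5.062 = 0.162·Cₑ + 4.9·2.8.
Cₑ = (197.3 − 13.72) / 0.162 = 1133 mg/L.
Required removal = 1 − 1133/1240 = 8.629 %.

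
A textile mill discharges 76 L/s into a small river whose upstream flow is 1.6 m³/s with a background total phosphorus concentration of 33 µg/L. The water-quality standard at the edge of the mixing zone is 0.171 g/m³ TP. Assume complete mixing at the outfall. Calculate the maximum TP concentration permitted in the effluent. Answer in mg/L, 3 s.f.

76 L/s = 0.076 m³/s.
33 µg/L = 0.033 mg/L.
Mass balance: 0.171·1.676 = 0.076·Cₑ + 1.6·0.033.
Cₑ = (0.2866 − 0.0528) / 0.076 = 3.076 mg/L.

3.08 mg/L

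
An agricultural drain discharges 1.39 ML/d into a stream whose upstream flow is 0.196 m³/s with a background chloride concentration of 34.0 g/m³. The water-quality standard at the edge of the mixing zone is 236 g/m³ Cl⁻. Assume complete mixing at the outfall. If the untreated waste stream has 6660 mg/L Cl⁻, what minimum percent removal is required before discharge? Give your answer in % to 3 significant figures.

1.39 ML/d = 0.01609 m³/s.
Mass balance: 236·0.2121 = 0.01609·Cₑ + 0.196·34.
Cₑ = (50.05 − 6.664) / 0.01609 = 2697 mg/L.
Required removal = 1 − 2697/6660 = 59.5 %.

59.5 %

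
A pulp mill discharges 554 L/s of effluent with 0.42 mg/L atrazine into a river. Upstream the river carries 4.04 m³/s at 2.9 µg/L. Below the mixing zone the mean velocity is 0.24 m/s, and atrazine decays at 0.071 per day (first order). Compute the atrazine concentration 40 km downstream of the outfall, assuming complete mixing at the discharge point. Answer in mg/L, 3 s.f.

554 L/s = 0.554 m³/s.
2.9 µg/L = 0.0029 mg/L.
After complete mixing, C₀ = (0.554·0.42 + 4.04·0.0029) / 4.594 = 0.0532 mg/L.
Travel time t = 4e+04 m / 0.24 m/s = 1.667e+05 s = 1.929 d.
C = 0.0532·exp(−0.071·1.929) = 0.0532·0.872 = 0.04639 mg/L.

0.0464 mg/L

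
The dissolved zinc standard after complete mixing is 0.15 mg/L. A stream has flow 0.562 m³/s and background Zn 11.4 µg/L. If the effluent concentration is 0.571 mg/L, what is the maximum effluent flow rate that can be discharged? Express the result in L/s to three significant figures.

11.4 µg/L = 0.0114 mg/L.
Mass balance at complete mixing: C_std·(Q_w + Q_r) = Q_w·C_e + Q_r·C_b.
Rearranging, Q_w = Q_r·(C_std − C_b)/(C_e − C_std) = 0.562·(0.15 − 0.0114) / (0.571 − 0.15) = 0.185 m³/s.
= 185 L/s.

185 L/s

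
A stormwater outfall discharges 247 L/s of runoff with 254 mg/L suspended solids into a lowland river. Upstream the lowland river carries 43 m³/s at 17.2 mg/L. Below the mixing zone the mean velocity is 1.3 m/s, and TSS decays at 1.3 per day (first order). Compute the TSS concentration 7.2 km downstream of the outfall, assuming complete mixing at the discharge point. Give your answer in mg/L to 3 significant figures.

247 L/s = 0.247 m³/s.
After complete mixing, C₀ = (0.247·254 + 43·17.2) / 43.25 = 18.55 mg/L.
Travel time t = 7200 m / 1.3 m/s = 5538 s = 0.0641 d.
C = 18.55·exp(−1.3·0.0641) = 18.55·0.92 = 17.07 mg/L.

17.1 mg/L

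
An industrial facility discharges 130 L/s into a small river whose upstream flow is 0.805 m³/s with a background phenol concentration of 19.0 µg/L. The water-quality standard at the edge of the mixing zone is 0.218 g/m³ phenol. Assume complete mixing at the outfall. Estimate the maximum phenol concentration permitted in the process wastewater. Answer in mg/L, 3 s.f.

1.45 mg/L

130 L/s = 0.13 m³/s.
19.0 µg/L = 0.019 mg/L.
Mass balance: 0.218·0.935 = 0.13·Cₑ + 0.805·0.019.
Cₑ = (0.2038 − 0.0153) / 0.13 = 1.45 mg/L.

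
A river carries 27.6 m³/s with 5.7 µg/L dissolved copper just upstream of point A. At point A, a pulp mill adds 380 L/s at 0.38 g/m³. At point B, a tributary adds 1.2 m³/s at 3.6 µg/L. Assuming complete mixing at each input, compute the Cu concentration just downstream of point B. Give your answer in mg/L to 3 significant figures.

5.7 µg/L = 0.0057 mg/L.
380 L/s = 0.38 m³/s.
After input A: C = (27.6·0.0057 + 0.38·0.38) / 27.98 = 0.01078 mg/L.
3.6 µg/L = 0.0036 mg/L.
After input B: C = (27.98·0.01078 + 1.2·0.0036) / 29.18 = 0.01049 mg/L.

0.0105 mg/L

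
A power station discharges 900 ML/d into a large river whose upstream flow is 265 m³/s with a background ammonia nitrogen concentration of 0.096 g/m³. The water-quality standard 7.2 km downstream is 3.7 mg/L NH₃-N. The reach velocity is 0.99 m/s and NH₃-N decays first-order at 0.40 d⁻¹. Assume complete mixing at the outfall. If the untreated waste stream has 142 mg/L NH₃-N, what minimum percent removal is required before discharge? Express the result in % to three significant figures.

30.5 %

900 ML/d = 10.42 m³/s.
Travel time to the compliance point: t = 7200/0.99 = 7273 s = 0.08418 d; decay factor exp(−0.40·0.08418) = 0.9669.
So the concentration just after mixing may be at most 3.7/0.9669 = 3.827 mg/L.
Mass balance: 3.827·275.4 = 10.42·Cₑ + 265·0.096.
Cₑ = (1054 − 25.44) / 10.42 = 98.74 mg/L.
Required removal = 1 − 98.74/142 = 30.47 %.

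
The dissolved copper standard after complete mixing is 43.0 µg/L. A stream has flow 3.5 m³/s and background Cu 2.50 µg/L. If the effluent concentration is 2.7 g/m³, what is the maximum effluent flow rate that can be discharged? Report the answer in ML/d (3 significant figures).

2.50 µg/L = 0.0025 mg/L.
43.0 µg/L = 0.043 mg/L.
Mass balance at complete mixing: C_std·(Q_w + Q_r) = Q_w·C_e + Q_r·C_b.
Rearranging, Q_w = Q_r·(C_std − C_b)/(C_e − C_std) = 3.5·(0.043 − 0.0025) / (2.7 − 0.043) = 0.05335 m³/s.
= 4.609 ML/d.

4.61 ML/d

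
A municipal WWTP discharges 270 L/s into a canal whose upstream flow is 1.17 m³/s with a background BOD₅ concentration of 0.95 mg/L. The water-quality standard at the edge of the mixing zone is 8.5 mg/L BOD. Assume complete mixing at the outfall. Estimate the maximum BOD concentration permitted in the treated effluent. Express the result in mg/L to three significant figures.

41.2 mg/L

270 L/s = 0.27 m³/s.
Mass balance: 8.5·1.44 = 0.27·Cₑ + 1.17·0.95.
Cₑ = (12.24 − 1.111) / 0.27 = 41.22 mg/L.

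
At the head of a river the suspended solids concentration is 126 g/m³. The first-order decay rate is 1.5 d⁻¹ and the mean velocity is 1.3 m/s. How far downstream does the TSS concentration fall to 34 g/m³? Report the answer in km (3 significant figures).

From C = C₀·e^(−kt), t = ln(C₀/C)/k = ln(126/34)/1.5 = 1.31/1.5 = 0.8733 d.
Distance = v·t = 1.3 m/s × 7.545e+04 s = 9.809e+04 m = 98.09 km.

98.1 km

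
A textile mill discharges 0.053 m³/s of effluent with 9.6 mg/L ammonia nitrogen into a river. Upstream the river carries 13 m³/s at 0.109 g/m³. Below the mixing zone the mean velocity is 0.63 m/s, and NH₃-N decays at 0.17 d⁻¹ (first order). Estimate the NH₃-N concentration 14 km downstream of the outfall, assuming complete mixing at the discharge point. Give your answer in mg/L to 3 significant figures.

0.141 mg/L

After complete mixing, C₀ = (0.053·9.6 + 13·0.109) / 13.05 = 0.1475 mg/L.
Travel time t = 1.4e+04 m / 0.63 m/s = 2.222e+04 s = 0.2572 d.
C = 0.1475·exp(−0.17·0.2572) = 0.1475·0.9572 = 0.1412 mg/L.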